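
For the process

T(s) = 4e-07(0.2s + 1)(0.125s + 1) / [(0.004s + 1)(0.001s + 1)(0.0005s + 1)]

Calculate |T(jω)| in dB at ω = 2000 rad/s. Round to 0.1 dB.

At ω = 2000 rad/s:
zero (1 + j2000·0.2) = 1 + j400 → |·| ≈ 400, ∠ ≈ 89.86°
zero (1 + j2000·0.125) = 1 + j250 → |·| ≈ 250, ∠ ≈ 89.77°
pole (1 + j2000·0.004) = 1 + j8 → |·| ≈ 8.0623, ∠ ≈ 82.87°
pole (1 + j2000·0.001) = 1 + j2 → |·| ≈ 2.2361, ∠ ≈ 63.43°
pole (1 + j2000·0.0005) = 1 + j1 → |·| ≈ 1.4142, ∠ ≈ 45.00°
|T| = 4e-07 · 400 · 250 / (8.0623 · 2.2361 · 1.4142) ≈ 0.0015689
Gain = 20 log₁₀(0.0015689) ≈ -56.09 dB

-56.1 dB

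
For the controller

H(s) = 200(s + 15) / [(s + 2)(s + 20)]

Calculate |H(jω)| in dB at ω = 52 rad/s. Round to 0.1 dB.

At s = jω = j52:
zero (s+15): 15 + j52 → |·| = √(15²+52²) = √2929 ≈ 54.12, ∠ = arctan(52/15) ≈ 73.91°
pole (s+2): 2 + j52 → |·| = √(2²+52²) = √2708 ≈ 52.038, ∠ = arctan(52/2) ≈ 87.80°
pole (s+20): 20 + j52 → |·| = √(20²+52²) = √3104 ≈ 55.714, ∠ = arctan(52/20) ≈ 68.96°
|H| = 200 · 54.12 / 2899.2 ≈ 3.7334
Gain = 20 log₁₀(3.7334) ≈ 11.44 dB

11.4 dB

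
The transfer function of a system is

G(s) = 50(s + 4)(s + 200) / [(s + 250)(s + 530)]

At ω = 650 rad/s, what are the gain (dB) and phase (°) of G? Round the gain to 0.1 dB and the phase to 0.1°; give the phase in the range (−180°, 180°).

At s = jω = j650:
zero (s+4): 4 + j650 → |·| = √(4²+650²) = √422516 ≈ 650.01, ∠ = arctan(650/4) ≈ 89.65°
zero (s+200): 200 + j650 → |·| = √(200²+650²) = √462500 ≈ 680.07, ∠ = arctan(650/200) ≈ 72.90°
pole (s+250): 250 + j650 → |·| = √(250²+650²) = √485000 ≈ 696.42, ∠ = arctan(650/250) ≈ 68.96°
pole (s+530): 530 + j650 → |·| = √(530²+650²) = √703400 ≈ 838.69, ∠ = arctan(650/530) ≈ 50.81°
|G| = 50 · 4.4205e+05 / 5.8408e+05 ≈ 37.842
Gain = 20 log₁₀(37.842) ≈ 31.56 dB
∠G = 162.55° − 119.77° = 42.78°

31.6 dB, 42.8°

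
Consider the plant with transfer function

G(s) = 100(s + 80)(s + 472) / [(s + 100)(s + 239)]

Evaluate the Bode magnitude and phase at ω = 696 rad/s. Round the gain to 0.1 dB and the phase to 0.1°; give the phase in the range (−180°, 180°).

At s = jω = j696:
zero (s+80): 80 + j696 → |·| = √(80²+696²) = √490816 ≈ 700.58, ∠ = arctan(696/80) ≈ 83.44°
zero (s+472): 472 + j696 → |·| = √(472²+696²) = √707200 ≈ 840.95, ∠ = arctan(696/472) ≈ 55.86°
pole (s+100): 100 + j696 → |·| = √(100²+696²) = √494416 ≈ 703.15, ∠ = arctan(696/100) ≈ 81.82°
pole (s+239): 239 + j696 → |·| = √(239²+696²) = √541537 ≈ 735.89, ∠ = arctan(696/239) ≈ 71.05°
|G| = 100 · 5.8915e+05 / 5.1744e+05 ≈ 113.86
Gain = 20 log₁₀(113.86) ≈ 41.13 dB
∠G = 139.30° − 152.87° = -13.57°

41.1 dB, -13.6°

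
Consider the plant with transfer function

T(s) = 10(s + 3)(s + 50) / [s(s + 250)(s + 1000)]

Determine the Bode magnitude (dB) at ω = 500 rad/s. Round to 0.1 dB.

-41.9 dB

At s = jω = j500:
zero (s+3): 3 + j500 → |·| = √(3²+500²) = √250009 ≈ 500.01, ∠ = arctan(500/3) ≈ 89.66°
zero (s+50): 50 + j500 → |·| = √(50²+500²) = √252500 ≈ 502.49, ∠ = arctan(500/50) ≈ 84.29°
pole (s+250): 250 + j500 → |·| = √(250²+500²) = √312500 ≈ 559.02, ∠ = arctan(500/250) ≈ 63.43°
pole (s+1000): 1000 + j500 → |·| = √(1000²+500²) = √1250000 ≈ 1118, ∠ = arctan(500/1000) ≈ 26.57°
pole at origin: |s| = 500, ∠ = 90.00° (in denominator)
|T| = 10 · 2.5125e+05 / 3.1249e+08 ≈ 0.0080403
Gain = 20 log₁₀(0.0080403) ≈ -41.89 dB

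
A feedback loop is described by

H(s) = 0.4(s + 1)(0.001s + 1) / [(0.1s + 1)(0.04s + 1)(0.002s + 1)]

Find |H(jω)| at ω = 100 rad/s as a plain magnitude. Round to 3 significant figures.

0.951

At ω = 100 rad/s:
zero (1 + j100·1) = 1 + j100 → |·| ≈ 100, ∠ ≈ 89.43°
zero (1 + j100·0.001) = 1 + j0.1 → |·| ≈ 1.005, ∠ ≈ 5.71°
pole (1 + j100·0.1) = 1 + j10 → |·| ≈ 10.05, ∠ ≈ 84.29°
pole (1 + j100·0.04) = 1 + j4 → |·| ≈ 4.1231, ∠ ≈ 75.96°
pole (1 + j100·0.002) = 1 + j0.2 → |·| ≈ 1.0198, ∠ ≈ 11.31°
|H| = 0.4 · 100 · 1.005 / (10.05 · 4.1231 · 1.0198) ≈ 0.95131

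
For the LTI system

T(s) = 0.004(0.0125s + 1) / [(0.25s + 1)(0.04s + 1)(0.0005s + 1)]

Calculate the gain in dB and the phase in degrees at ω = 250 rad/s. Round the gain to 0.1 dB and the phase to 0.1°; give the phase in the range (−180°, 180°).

-93.7 dB, -108.2°

At ω = 250 rad/s:
zero (1 + j250·0.0125) = 1 + j3.125 → |·| ≈ 3.2811, ∠ ≈ 72.26°
pole (1 + j250·0.25) = 1 + j62.5 → |·| ≈ 62.508, ∠ ≈ 89.08°
pole (1 + j250·0.04) = 1 + j10 → |·| ≈ 10.05, ∠ ≈ 84.29°
pole (1 + j250·0.0005) = 1 + j0.125 → |·| ≈ 1.0078, ∠ ≈ 7.13°
|T| = 0.004 · 3.2811 / (62.508 · 10.05 · 1.0078) ≈ 2.073e-05
Gain = 20 log₁₀(2.073e-05) ≈ -93.67 dB
∠T = (72.26°) − (89.08° + 84.29° + 7.13°) = -108.24°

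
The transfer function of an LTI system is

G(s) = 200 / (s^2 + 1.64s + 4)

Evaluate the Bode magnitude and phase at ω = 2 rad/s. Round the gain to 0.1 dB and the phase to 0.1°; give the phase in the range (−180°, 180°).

35.7 dB, -90.0°

At s = jω = j2:
quadratic: (j2)² + 1.64·j2 + 4 = 0 + j3.28 → |·| ≈ 3.28, ∠ ≈ 90.00°
|G| = 200 / 3.28 ≈ 60.976
Gain = 20 log₁₀(60.976) ≈ 35.70 dB
∠G = 0.00° − 90.00° = -90.00°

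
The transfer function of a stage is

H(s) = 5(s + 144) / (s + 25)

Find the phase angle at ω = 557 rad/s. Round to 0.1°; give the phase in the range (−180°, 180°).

-11.9°

At s = jω = j557:
zero (s+144): 144 + j557 → |·| = √(144²+557²) = √330985 ≈ 575.31, ∠ = arctan(557/144) ≈ 75.50°
pole (s+25): 25 + j557 → |·| = √(25²+557²) = √310874 ≈ 557.56, ∠ = arctan(557/25) ≈ 87.43°
∠H = 75.50° − 87.43° = -11.93°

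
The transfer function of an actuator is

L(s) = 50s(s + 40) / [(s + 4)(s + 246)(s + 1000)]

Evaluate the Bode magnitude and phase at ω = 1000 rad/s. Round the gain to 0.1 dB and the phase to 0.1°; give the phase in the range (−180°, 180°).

At s = jω = j1000:
zero (s+40): 40 + j1000 → |·| = √(40²+1000²) = √1001600 ≈ 1000.8, ∠ = arctan(1000/40) ≈ 87.71°
zero at origin: s = j1000 → |·| = 1000, ∠ = 90.00°
pole (s+4): 4 + j1000 → |·| = √(4²+1000²) = √1000016 ≈ 1000, ∠ = arctan(1000/4) ≈ 89.77°
pole (s+246): 246 + j1000 → |·| = √(246²+1000²) = √1060516 ≈ 1029.8, ∠ = arctan(1000/246) ≈ 76.18°
pole (s+1000): 1000 + j1000 → |·| = √(1000²+1000²) = √2000000 ≈ 1414.2, ∠ = arctan(1000/1000) ≈ 45.00°
|L| = 50 · 1.0008e+06 / 1.4563e+09 ≈ 0.034361
Gain = 20 log₁₀(0.034361) ≈ -29.28 dB
∠L = 177.71° − 210.95° = -33.24°

-29.3 dB, -33.2°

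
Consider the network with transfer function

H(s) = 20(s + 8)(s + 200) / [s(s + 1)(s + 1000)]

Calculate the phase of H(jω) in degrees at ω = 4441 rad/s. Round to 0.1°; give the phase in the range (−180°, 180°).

-80.0°

At s = jω = j4441:
zero (s+8): 8 + j4441 → |·| = √(8²+4441²) = √19722545 ≈ 4441, ∠ = arctan(4441/8) ≈ 89.90°
zero (s+200): 200 + j4441 → |·| = √(200²+4441²) = √19762481 ≈ 4445.5, ∠ = arctan(4441/200) ≈ 87.42°
pole (s+1): 1 + j4441 → |·| = √(1²+4441²) = √19722482 ≈ 4441, ∠ = arctan(4441/1) ≈ 89.99°
pole (s+1000): 1000 + j4441 → |·| = √(1000²+4441²) = √20722481 ≈ 4552.2, ∠ = arctan(4441/1000) ≈ 77.31°
pole at origin: |s| = 4441, ∠ = 90.00° (in denominator)
∠H = 177.32° − 257.30° = -79.98°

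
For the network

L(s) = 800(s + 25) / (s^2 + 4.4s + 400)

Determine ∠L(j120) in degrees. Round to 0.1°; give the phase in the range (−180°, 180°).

At s = jω = j120:
zero (s+25): 25 + j120 → |·| = √(25²+120²) = √15025 ≈ 122.58, ∠ = arctan(120/25) ≈ 78.23°
quadratic: (j120)² + 4.4·j120 + 400 = -14000 + j528 → |·| ≈ 14010, ∠ ≈ 177.84°
∠L = 78.23° − 177.84° = -99.61°

-99.6°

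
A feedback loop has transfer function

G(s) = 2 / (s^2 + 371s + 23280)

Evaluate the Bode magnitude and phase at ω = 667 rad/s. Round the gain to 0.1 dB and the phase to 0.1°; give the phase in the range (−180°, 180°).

Substitute s = j667:
Numerator: 2 = 2 + j0
Denominator: (j667)^2 + 371(j667) + 23280 = -421609 + j247457
|N| = √(2² + 0²) ≈ 2, ∠N ≈ 0.00°
|D| = √(421609² + 247457²) ≈ 4.8887e+05, ∠D ≈ 149.59°
|G| = 2 / 4.8887e+05 ≈ 4.0911e-06
Gain = 20 log₁₀(4.0911e-06) ≈ -107.76 dB
∠G = 0.00° − 149.59° = -149.59°

-107.8 dB, -149.6°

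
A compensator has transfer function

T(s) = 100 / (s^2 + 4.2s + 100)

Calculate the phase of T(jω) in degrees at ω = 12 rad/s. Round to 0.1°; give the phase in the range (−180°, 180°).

At s = jω = j12:
quadratic: (j12)² + 4.2·j12 + 100 = -44 + j50.4 → |·| ≈ 66.904, ∠ ≈ 131.12°
∠T = 0.00° − 131.12° = -131.12°

-131.1°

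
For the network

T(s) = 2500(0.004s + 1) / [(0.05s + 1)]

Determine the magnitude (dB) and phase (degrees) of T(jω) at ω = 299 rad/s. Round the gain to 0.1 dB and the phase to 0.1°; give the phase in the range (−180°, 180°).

At ω = 299 rad/s:
zero (1 + j299·0.004) = 1 + j1.196 → |·| ≈ 1.559, ∠ ≈ 50.10°
pole (1 + j299·0.05) = 1 + j14.95 → |·| ≈ 14.983, ∠ ≈ 86.17°
|T| = 2500 · 1.559 / (14.983) ≈ 260.13
Gain = 20 log₁₀(260.13) ≈ 48.30 dB
∠T = (50.10°) − (86.17°) = -36.07°

48.3 dB, -36.1°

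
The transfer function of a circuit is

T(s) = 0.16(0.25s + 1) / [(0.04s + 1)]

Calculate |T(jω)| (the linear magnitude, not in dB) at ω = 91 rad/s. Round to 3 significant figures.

At ω = 91 rad/s:
zero (1 + j91·0.25) = 1 + j22.75 → |·| ≈ 22.772, ∠ ≈ 87.48°
pole (1 + j91·0.04) = 1 + j3.64 → |·| ≈ 3.7749, ∠ ≈ 74.64°
|T| = 0.16 · 22.772 / (3.7749) ≈ 0.9652

0.965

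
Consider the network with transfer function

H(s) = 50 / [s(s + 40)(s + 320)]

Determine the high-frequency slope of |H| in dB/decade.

-60 dB/decade

Each pole contributes −20 dB/decade at high frequency; each zero contributes +20 dB/decade.
Net: 0 zero(s) − 3 pole(s) → -60 dB/decade.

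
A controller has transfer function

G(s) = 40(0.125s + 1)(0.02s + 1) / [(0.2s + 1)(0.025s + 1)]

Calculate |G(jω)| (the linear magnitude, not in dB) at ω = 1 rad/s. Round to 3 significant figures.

At ω = 1 rad/s:
zero (1 + j1·0.125) = 1 + j0.125 → |·| ≈ 1.0078, ∠ ≈ 7.13°
zero (1 + j1·0.02) = 1 + j0.02 → |·| ≈ 1.0002, ∠ ≈ 1.15°
pole (1 + j1·0.2) = 1 + j0.2 → |·| ≈ 1.0198, ∠ ≈ 11.31°
pole (1 + j1·0.025) = 1 + j0.025 → |·| ≈ 1.0003, ∠ ≈ 1.43°
|G| = 40 · 1.0078 · 1.0002 / (1.0198 · 1.0003) ≈ 39.525

39.5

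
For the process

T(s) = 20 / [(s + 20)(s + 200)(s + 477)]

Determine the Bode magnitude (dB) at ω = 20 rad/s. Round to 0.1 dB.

At s = jω = j20:
pole (s+20): 20 + j20 → |·| = √(20²+20²) = √800 ≈ 28.284, ∠ = arctan(20/20) ≈ 45.00°
pole (s+200): 200 + j20 → |·| = √(200²+20²) = √40400 ≈ 201, ∠ = arctan(20/200) ≈ 5.71°
pole (s+477): 477 + j20 → |·| = √(477²+20²) = √227929 ≈ 477.42, ∠ = arctan(20/477) ≈ 2.40°
|T| = 20 / 2.7142e+06 ≈ 7.3687e-06
Gain = 20 log₁₀(7.3687e-06) ≈ -102.65 dB

-102.7 dB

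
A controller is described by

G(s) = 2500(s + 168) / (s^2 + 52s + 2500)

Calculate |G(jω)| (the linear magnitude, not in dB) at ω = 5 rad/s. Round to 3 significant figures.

At s = jω = j5:
zero (s+168): 168 + j5 → |·| = √(168²+5²) = √28249 ≈ 168.07, ∠ = arctan(5/168) ≈ 1.70°
quadratic: (j5)² + 52·j5 + 2500 = 2475 + j260 → |·| ≈ 2488.6, ∠ ≈ 6.00°
|G| = 2500 · 168.07 / 2488.6 ≈ 168.84

169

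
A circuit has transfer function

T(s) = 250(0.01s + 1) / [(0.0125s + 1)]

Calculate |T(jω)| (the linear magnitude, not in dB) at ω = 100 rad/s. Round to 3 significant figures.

221

At ω = 100 rad/s:
zero (1 + j100·0.01) = 1 + j1 → |·| ≈ 1.4142, ∠ ≈ 45.00°
pole (1 + j100·0.0125) = 1 + j1.25 → |·| ≈ 1.6008, ∠ ≈ 51.34°
|T| = 250 · 1.4142 / (1.6008) ≈ 220.86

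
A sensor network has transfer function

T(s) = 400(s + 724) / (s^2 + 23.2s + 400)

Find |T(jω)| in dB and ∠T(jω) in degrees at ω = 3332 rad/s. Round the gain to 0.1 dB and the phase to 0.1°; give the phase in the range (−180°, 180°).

At s = jω = j3332:
zero (s+724): 724 + j3332 → |·| = √(724²+3332²) = √11626400 ≈ 3409.8, ∠ = arctan(3332/724) ≈ 77.74°
quadratic: (j3332)² + 23.2·j3332 + 400 = -11101824 + j77302.4 → |·| ≈ 1.1102e+07, ∠ ≈ 179.60°
|T| = 400 · 3409.8 / 1.1102e+07 ≈ 0.12285
Gain = 20 log₁₀(0.12285) ≈ -18.21 dB
∠T = 77.74° − 179.60° = -101.86°

-18.2 dB, -101.9°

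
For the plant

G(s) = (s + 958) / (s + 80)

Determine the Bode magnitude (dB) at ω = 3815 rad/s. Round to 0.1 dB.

0.3 dB

Substitute s = j3815:
Numerator: (j3815) + 958 = 958 + j3815
Denominator: (j3815) + 80 = 80 + j3815
|N| = √(958² + 3815²) ≈ 3933.4, ∠N ≈ 75.90°
|D| = √(80² + 3815²) ≈ 3815.8, ∠D ≈ 88.80°
|G| = 3933.4 / 3815.8 ≈ 1.0308
Gain = 20 log₁₀(1.0308) ≈ 0.26 dB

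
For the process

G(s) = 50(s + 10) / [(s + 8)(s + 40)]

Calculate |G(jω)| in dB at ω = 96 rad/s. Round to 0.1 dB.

At s = jω = j96:
zero (s+10): 10 + j96 → |·| = √(10²+96²) = √9316 ≈ 96.519, ∠ = arctan(96/10) ≈ 84.05°
pole (s+8): 8 + j96 → |·| = √(8²+96²) = √9280 ≈ 96.333, ∠ = arctan(96/8) ≈ 85.24°
pole (s+40): 40 + j96 → |·| = √(40²+96²) = √10816 ≈ 104, ∠ = arctan(96/40) ≈ 67.38°
|G| = 50 · 96.519 / 10019 ≈ 0.48168
Gain = 20 log₁₀(0.48168) ≈ -6.34 dB

-6.3 dB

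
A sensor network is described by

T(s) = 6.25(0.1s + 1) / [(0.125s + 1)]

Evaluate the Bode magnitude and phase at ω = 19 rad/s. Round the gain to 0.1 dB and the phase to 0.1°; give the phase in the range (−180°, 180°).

14.3 dB, -4.9°

At ω = 19 rad/s:
zero (1 + j19·0.1) = 1 + j1.9 → |·| ≈ 2.1471, ∠ ≈ 62.24°
pole (1 + j19·0.125) = 1 + j2.375 → |·| ≈ 2.5769, ∠ ≈ 67.17°
|T| = 6.25 · 2.1471 / (2.5769) ≈ 5.2076
Gain = 20 log₁₀(5.2076) ≈ 14.33 dB
∠T = (62.24°) − (67.17°) = -4.93°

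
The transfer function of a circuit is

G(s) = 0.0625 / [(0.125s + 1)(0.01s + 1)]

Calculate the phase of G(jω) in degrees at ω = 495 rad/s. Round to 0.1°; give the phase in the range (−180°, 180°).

-167.7°

At ω = 495 rad/s:
pole (1 + j495·0.125) = 1 + j61.875 → |·| ≈ 61.883, ∠ ≈ 89.07°
pole (1 + j495·0.01) = 1 + j4.95 → |·| ≈ 5.05, ∠ ≈ 78.58°
∠G = (0°) − (89.07° + 78.58°) = -167.65°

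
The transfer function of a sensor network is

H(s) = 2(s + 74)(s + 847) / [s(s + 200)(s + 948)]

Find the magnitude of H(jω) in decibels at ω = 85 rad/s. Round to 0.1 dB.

-39.2 dB

At s = jω = j85:
zero (s+74): 74 + j85 → |·| = √(74²+85²) = √12701 ≈ 112.7, ∠ = arctan(85/74) ≈ 48.96°
zero (s+847): 847 + j85 → |·| = √(847²+85²) = √724634 ≈ 851.25, ∠ = arctan(85/847) ≈ 5.73°
pole (s+200): 200 + j85 → |·| = √(200²+85²) = √47225 ≈ 217.31, ∠ = arctan(85/200) ≈ 23.03°
pole (s+948): 948 + j85 → |·| = √(948²+85²) = √905929 ≈ 951.8, ∠ = arctan(85/948) ≈ 5.12°
pole at origin: |s| = 85, ∠ = 90.00° (in denominator)
|H| = 2 · 95936 / 1.7581e+07 ≈ 0.010914
Gain = 20 log₁₀(0.010914) ≈ -39.24 dB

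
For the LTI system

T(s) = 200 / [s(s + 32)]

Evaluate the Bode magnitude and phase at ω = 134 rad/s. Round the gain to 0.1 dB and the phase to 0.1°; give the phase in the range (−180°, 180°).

At s = jω = j134:
pole (s+32): 32 + j134 → |·| = √(32²+134²) = √18980 ≈ 137.77, ∠ = arctan(134/32) ≈ 76.57°
pole at origin: |s| = 134, ∠ = 90.00° (in denominator)
|T| = 200 / 18461 ≈ 0.010834
Gain = 20 log₁₀(0.010834) ≈ -39.30 dB
∠T = 0.00° − 166.57° = -166.57°

-39.3 dB, -166.6°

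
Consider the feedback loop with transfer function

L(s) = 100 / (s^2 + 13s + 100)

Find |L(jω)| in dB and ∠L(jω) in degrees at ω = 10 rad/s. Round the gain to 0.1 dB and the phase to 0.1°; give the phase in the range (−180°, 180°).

At s = jω = j10:
quadratic: (j10)² + 13·j10 + 100 = 0 + j130 → |·| ≈ 130, ∠ ≈ 90.00°
|L| = 100 / 130 ≈ 0.76923
Gain = 20 log₁₀(0.76923) ≈ -2.28 dB
∠L = 0.00° − 90.00° = -90.00°

-2.3 dB, -90.0°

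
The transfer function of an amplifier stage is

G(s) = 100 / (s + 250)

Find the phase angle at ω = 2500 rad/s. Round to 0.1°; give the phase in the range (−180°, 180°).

At s = jω = j2500:
pole (s+250): 250 + j2500 → |·| = √(250²+2500²) = √6312500 ≈ 2512.5, ∠ = arctan(2500/250) ≈ 84.29°
∠G = 0.00° − 84.29° = -84.29°

-84.3°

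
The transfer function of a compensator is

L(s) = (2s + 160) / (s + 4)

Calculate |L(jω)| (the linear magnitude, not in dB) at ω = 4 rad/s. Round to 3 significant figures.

Substitute s = j4:
Numerator: 2(j4) + 160 = 160 + j8
Denominator: (j4) + 4 = 4 + j4
|N| = √(160² + 8²) ≈ 160.2, ∠N ≈ 2.86°
|D| = √(4² + 4²) ≈ 5.6569, ∠D ≈ 45.00°
|L| = 160.2 / 5.6569 ≈ 28.319

28.3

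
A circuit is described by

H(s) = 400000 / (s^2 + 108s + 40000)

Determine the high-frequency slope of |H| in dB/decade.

-40 dB/decade

Each pole contributes −20 dB/decade at high frequency; each zero contributes +20 dB/decade.
Net: 0 zero(s) − 2 pole(s) → -40 dB/decade.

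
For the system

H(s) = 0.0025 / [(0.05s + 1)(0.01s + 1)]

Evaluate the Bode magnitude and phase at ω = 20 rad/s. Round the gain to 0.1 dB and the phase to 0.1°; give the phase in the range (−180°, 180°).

-55.2 dB, -56.3°

At ω = 20 rad/s:
pole (1 + j20·0.05) = 1 + j1 → |·| ≈ 1.4142, ∠ ≈ 45.00°
pole (1 + j20·0.01) = 1 + j0.2 → |·| ≈ 1.0198, ∠ ≈ 11.31°
|H| = 0.0025 · 1 / (1.4142 · 1.0198) ≈ 0.0017335
Gain = 20 log₁₀(0.0017335) ≈ -55.22 dB
∠H = (0°) − (45.00° + 11.31°) = -56.31°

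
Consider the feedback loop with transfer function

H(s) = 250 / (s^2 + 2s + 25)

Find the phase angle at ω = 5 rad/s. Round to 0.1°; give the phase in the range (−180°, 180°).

-90.0°

At s = jω = j5:
quadratic: (j5)² + 2·j5 + 25 = 0 + j10 → |·| ≈ 10, ∠ ≈ 90.00°
∠H = 0.00° − 90.00° = -90.00°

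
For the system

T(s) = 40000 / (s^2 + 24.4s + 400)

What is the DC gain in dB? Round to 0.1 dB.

40.0 dB

T(0) = 40000 / 400 = 100
20 log₁₀(100) ≈ 40.00 dB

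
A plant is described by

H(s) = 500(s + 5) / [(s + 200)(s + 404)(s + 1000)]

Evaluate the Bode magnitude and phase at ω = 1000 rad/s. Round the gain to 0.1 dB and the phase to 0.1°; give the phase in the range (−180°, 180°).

-69.9 dB, -102.0°

At s = jω = j1000:
zero (s+5): 5 + j1000 → |·| = √(5²+1000²) = √1000025 ≈ 1000, ∠ = arctan(1000/5) ≈ 89.71°
pole (s+200): 200 + j1000 → |·| = √(200²+1000²) = √1040000 ≈ 1019.8, ∠ = arctan(1000/200) ≈ 78.69°
pole (s+404): 404 + j1000 → |·| = √(404²+1000²) = √1163216 ≈ 1078.5, ∠ = arctan(1000/404) ≈ 68.00°
pole (s+1000): 1000 + j1000 → |·| = √(1000²+1000²) = √2000000 ≈ 1414.2, ∠ = arctan(1000/1000) ≈ 45.00°
|H| = 500 · 1000 / 1.5554e+09 ≈ 0.00032146
Gain = 20 log₁₀(0.00032146) ≈ -69.86 dB
∠H = 89.71° − 191.69° = -101.98°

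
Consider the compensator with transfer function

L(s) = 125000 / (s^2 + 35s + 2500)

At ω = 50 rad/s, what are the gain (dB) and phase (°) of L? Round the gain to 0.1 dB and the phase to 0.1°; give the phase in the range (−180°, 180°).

37.1 dB, -90.0°

At s = jω = j50:
quadratic: (j50)² + 35·j50 + 2500 = 0 + j1750 → |·| ≈ 1750, ∠ ≈ 90.00°
|L| = 125000 / 1750 ≈ 71.429
Gain = 20 log₁₀(71.429) ≈ 37.08 dB
∠L = 0.00° − 90.00° = -90.00°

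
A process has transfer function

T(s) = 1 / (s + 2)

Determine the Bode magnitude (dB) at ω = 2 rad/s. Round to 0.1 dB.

At s = jω = j2:
pole (s+2): 2 + j2 → |·| = √(2²+2²) = √8 ≈ 2.8284, ∠ = arctan(2/2) ≈ 45.00°
|T| = 1 / 2.8284 ≈ 0.35356
Gain = 20 log₁₀(0.35356) ≈ -9.03 dB

-9.0 dB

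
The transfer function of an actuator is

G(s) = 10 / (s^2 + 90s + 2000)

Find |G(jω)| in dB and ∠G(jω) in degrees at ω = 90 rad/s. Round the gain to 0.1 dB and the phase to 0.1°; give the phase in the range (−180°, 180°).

-60.1 dB, -127.0°

Substitute s = j90:
Numerator: 10 = 10 + j0
Denominator: (j90)^2 + 90(j90) + 2000 = -6100 + j8100
|N| = √(10² + 0²) ≈ 10, ∠N ≈ 0.00°
|D| = √(6100² + 8100²) ≈ 10140, ∠D ≈ 126.98°
|G| = 10 / 10140 ≈ 0.00098619
Gain = 20 log₁₀(0.00098619) ≈ -60.12 dB
∠G = 0.00° − 126.98° = -126.98°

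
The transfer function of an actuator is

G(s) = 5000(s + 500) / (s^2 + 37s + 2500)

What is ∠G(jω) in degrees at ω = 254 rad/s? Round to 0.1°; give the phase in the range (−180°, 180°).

-144.5°

At s = jω = j254:
zero (s+500): 500 + j254 → |·| = √(500²+254²) = √314516 ≈ 560.82, ∠ = arctan(254/500) ≈ 26.93°
quadratic: (j254)² + 37·j254 + 2500 = -62016 + j9398 → |·| ≈ 62724, ∠ ≈ 171.38°
∠G = 26.93° − 171.38° = -144.45°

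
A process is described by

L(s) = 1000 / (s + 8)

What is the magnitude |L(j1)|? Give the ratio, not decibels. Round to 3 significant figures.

124

Substitute s = j1:
Numerator: 1000 = 1000 + j0
Denominator: (j1) + 8 = 8 + j1
|N| = √(1000² + 0²) ≈ 1000, ∠N ≈ 0.00°
|D| = √(8² + 1²) ≈ 8.0623, ∠D ≈ 7.13°
|L| = 1000 / 8.0623 ≈ 124.03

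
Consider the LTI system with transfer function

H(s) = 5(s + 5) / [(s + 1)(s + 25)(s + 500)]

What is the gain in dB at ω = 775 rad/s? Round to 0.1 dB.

-103.1 dB

At s = jω = j775:
zero (s+5): 5 + j775 → |·| = √(5²+775²) = √600650 ≈ 775.02, ∠ = arctan(775/5) ≈ 89.63°
pole (s+1): 1 + j775 → |·| = √(1²+775²) = √600626 ≈ 775, ∠ = arctan(775/1) ≈ 89.93°
pole (s+25): 25 + j775 → |·| = √(25²+775²) = √601250 ≈ 775.4, ∠ = arctan(775/25) ≈ 88.15°
pole (s+500): 500 + j775 → |·| = √(500²+775²) = √850625 ≈ 922.29, ∠ = arctan(775/500) ≈ 57.17°
|H| = 5 · 775.02 / 5.5424e+08 ≈ 6.9917e-06
Gain = 20 log₁₀(6.9917e-06) ≈ -103.11 dB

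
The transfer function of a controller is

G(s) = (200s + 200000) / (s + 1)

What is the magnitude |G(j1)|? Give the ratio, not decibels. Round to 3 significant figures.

Substitute s = j1:
Numerator: 200(j1) + 200000 = 200000 + j200
Denominator: (j1) + 1 = 1 + j1
|N| = √(200000² + 200²) ≈ 2e+05, ∠N ≈ 0.06°
|D| = √(1² + 1²) ≈ 1.4142, ∠D ≈ 45.00°
|G| = 2e+05 / 1.4142 ≈ 1.4142e+05

1.41e+05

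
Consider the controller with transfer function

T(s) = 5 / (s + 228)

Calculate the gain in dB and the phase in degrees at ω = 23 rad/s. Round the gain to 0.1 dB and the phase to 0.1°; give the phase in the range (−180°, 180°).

Substitute s = j23:
Numerator: 5 = 5 + j0
Denominator: (j23) + 228 = 228 + j23
|N| = √(5² + 0²) ≈ 5, ∠N ≈ 0.00°
|D| = √(228² + 23²) ≈ 229.16, ∠D ≈ 5.76°
|T| = 5 / 229.16 ≈ 0.021819
Gain = 20 log₁₀(0.021819) ≈ -33.22 dB
∠T = 0.00° − 5.76° = -5.76°

-33.2 dB, -5.8°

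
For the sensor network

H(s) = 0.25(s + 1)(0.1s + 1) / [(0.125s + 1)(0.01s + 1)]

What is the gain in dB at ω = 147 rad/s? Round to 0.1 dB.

24.4 dB

At ω = 147 rad/s:
zero (1 + j147·1) = 1 + j147 → |·| ≈ 147, ∠ ≈ 89.61°
zero (1 + j147·0.1) = 1 + j14.7 → |·| ≈ 14.734, ∠ ≈ 86.11°
pole (1 + j147·0.125) = 1 + j18.375 → |·| ≈ 18.402, ∠ ≈ 86.88°
pole (1 + j147·0.01) = 1 + j1.47 → |·| ≈ 1.7779, ∠ ≈ 55.77°
|H| = 0.25 · 147 · 14.734 / (18.402 · 1.7779) ≈ 16.55
Gain = 20 log₁₀(16.55) ≈ 24.38 dB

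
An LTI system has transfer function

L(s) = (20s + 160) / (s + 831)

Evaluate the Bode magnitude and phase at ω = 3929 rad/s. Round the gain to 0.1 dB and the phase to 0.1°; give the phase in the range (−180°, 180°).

Substitute s = j3929:
Numerator: 20(j3929) + 160 = 160 + j78580
Denominator: (j3929) + 831 = 831 + j3929
|N| = √(160² + 78580²) ≈ 78580, ∠N ≈ 89.88°
|D| = √(831² + 3929²) ≈ 4015.9, ∠D ≈ 78.06°
|L| = 78580 / 4015.9 ≈ 19.567
Gain = 20 log₁₀(19.567) ≈ 25.83 dB
∠L = 89.88° − 78.06° = 11.82°

25.8 dB, 11.8°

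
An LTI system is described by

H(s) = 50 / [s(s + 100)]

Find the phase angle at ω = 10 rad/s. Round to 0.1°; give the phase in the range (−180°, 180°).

-95.7°

At s = jω = j10:
pole (s+100): 100 + j10 → |·| = √(100²+10²) = √10100 ≈ 100.5, ∠ = arctan(10/100) ≈ 5.71°
pole at origin: |s| = 10, ∠ = 90.00° (in denominator)
∠H = 0.00° − 95.71° = -95.71°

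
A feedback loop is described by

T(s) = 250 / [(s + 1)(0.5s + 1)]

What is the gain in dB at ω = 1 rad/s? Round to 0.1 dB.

44.0 dB

At ω = 1 rad/s:
pole (1 + j1·1) = 1 + j1 → |·| ≈ 1.4142, ∠ ≈ 45.00°
pole (1 + j1·0.5) = 1 + j0.5 → |·| ≈ 1.118, ∠ ≈ 26.57°
|T| = 250 · 1 / (1.4142 · 1.118) ≈ 158.12
Gain = 20 log₁₀(158.12) ≈ 43.98 dB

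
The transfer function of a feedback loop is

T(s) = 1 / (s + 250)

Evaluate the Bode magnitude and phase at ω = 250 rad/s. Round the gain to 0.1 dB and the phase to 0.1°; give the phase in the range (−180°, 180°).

Substitute s = j250:
Numerator: 1 = 1 + j0
Denominator: (j250) + 250 = 250 + j250
|N| = √(1² + 0²) ≈ 1, ∠N ≈ 0.00°
|D| = √(250² + 250²) ≈ 353.55, ∠D ≈ 45.00°
|T| = 1 / 353.55 ≈ 0.0028285
Gain = 20 log₁₀(0.0028285) ≈ -50.97 dB
∠T = 0.00° − 45.00° = -45.00°

-51.0 dB, -45.0°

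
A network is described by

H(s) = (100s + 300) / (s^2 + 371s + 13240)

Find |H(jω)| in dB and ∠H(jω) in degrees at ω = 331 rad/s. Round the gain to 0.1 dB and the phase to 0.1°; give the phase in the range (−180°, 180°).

-13.5 dB, -38.6°

Substitute s = j331:
Numerator: 100(j331) + 300 = 300 + j33100
Denominator: (j331)^2 + 371(j331) + 13240 = -96321 + j122801
|N| = √(300² + 33100²) ≈ 33101, ∠N ≈ 89.48°
|D| = √(96321² + 122801²) ≈ 1.5607e+05, ∠D ≈ 128.11°
|H| = 33101 / 1.5607e+05 ≈ 0.21209
Gain = 20 log₁₀(0.21209) ≈ -13.47 dB
∠H = 89.48° − 128.11° = -38.63°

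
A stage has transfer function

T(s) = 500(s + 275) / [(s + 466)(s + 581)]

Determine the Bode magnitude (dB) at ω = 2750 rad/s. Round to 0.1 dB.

At s = jω = j2750:
zero (s+275): 275 + j2750 → |·| = √(275²+2750²) = √7638125 ≈ 2763.7, ∠ = arctan(2750/275) ≈ 84.29°
pole (s+466): 466 + j2750 → |·| = √(466²+2750²) = √7779656 ≈ 2789.2, ∠ = arctan(2750/466) ≈ 80.38°
pole (s+581): 581 + j2750 → |·| = √(581²+2750²) = √7900061 ≈ 2810.7, ∠ = arctan(2750/581) ≈ 78.07°
|T| = 500 · 2763.7 / 7.8396e+06 ≈ 0.17627
Gain = 20 log₁₀(0.17627) ≈ -15.08 dB

-15.1 dB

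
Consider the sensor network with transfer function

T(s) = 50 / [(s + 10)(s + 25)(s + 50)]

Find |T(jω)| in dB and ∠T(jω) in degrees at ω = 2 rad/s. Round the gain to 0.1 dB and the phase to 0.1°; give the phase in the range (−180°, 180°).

At s = jω = j2:
pole (s+10): 10 + j2 → |·| = √(10²+2²) = √104 ≈ 10.198, ∠ = arctan(2/10) ≈ 11.31°
pole (s+25): 25 + j2 → |·| = √(25²+2²) = √629 ≈ 25.08, ∠ = arctan(2/25) ≈ 4.57°
pole (s+50): 50 + j2 → |·| = √(50²+2²) = √2504 ≈ 50.04, ∠ = arctan(2/50) ≈ 2.29°
|T| = 50 / 12799 ≈ 0.0039066
Gain = 20 log₁₀(0.0039066) ≈ -48.16 dB
∠T = 0.00° − 18.17° = -18.17°

-48.2 dB, -18.2°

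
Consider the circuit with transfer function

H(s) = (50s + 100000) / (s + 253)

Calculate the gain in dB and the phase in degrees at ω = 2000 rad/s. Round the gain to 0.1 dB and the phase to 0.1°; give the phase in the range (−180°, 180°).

Substitute s = j2000:
Numerator: 50(j2000) + 100000 = 100000 + j100000
Denominator: (j2000) + 253 = 253 + j2000
|N| = √(100000² + 100000²) ≈ 1.4142e+05, ∠N ≈ 45.00°
|D| = √(253² + 2000²) ≈ 2015.9, ∠D ≈ 82.79°
|H| = 1.4142e+05 / 2015.9 ≈ 70.152
Gain = 20 log₁₀(70.152) ≈ 36.92 dB
∠H = 45.00° − 82.79° = -37.79°

36.9 dB, -37.8°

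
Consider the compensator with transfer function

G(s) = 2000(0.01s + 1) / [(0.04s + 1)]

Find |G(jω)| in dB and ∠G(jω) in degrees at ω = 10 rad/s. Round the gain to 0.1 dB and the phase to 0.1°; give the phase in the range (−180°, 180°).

At ω = 10 rad/s:
zero (1 + j10·0.01) = 1 + j0.1 → |·| ≈ 1.005, ∠ ≈ 5.71°
pole (1 + j10·0.04) = 1 + j0.4 → |·| ≈ 1.077, ∠ ≈ 21.80°
|G| = 2000 · 1.005 / (1.077) ≈ 1866.3
Gain = 20 log₁₀(1866.3) ≈ 65.42 dB
∠G = (5.71°) − (21.80°) = -16.09°

65.4 dB, -16.1°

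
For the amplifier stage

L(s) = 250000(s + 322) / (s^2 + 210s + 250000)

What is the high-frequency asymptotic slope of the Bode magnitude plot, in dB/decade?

Each pole contributes −20 dB/decade at high frequency; each zero contributes +20 dB/decade.
Net: 1 zero(s) − 2 pole(s) → -20 dB/decade.

-20 dB/decade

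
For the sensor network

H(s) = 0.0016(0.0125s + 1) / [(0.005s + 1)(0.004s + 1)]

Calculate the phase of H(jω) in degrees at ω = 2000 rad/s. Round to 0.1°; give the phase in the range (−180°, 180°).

At ω = 2000 rad/s:
zero (1 + j2000·0.0125) = 1 + j25 → |·| ≈ 25.02, ∠ ≈ 87.71°
pole (1 + j2000·0.005) = 1 + j10 → |·| ≈ 10.05, ∠ ≈ 84.29°
pole (1 + j2000·0.004) = 1 + j8 → |·| ≈ 8.0623, ∠ ≈ 82.87°
∠H = (87.71°) − (84.29° + 82.87°) = -79.45°

-79.5°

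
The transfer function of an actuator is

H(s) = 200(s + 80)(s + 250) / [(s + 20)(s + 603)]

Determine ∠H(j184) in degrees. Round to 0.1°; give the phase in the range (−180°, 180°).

2.1°

At s = jω = j184:
zero (s+80): 80 + j184 → |·| = √(80²+184²) = √40256 ≈ 200.64, ∠ = arctan(184/80) ≈ 66.50°
zero (s+250): 250 + j184 → |·| = √(250²+184²) = √96356 ≈ 310.41, ∠ = arctan(184/250) ≈ 36.35°
pole (s+20): 20 + j184 → |·| = √(20²+184²) = √34256 ≈ 185.08, ∠ = arctan(184/20) ≈ 83.80°
pole (s+603): 603 + j184 → |·| = √(603²+184²) = √397465 ≈ 630.45, ∠ = arctan(184/603) ≈ 16.97°
∠H = 102.85° − 100.77° = 2.08°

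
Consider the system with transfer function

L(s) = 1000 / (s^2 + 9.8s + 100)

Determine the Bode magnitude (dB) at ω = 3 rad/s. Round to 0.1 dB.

20.4 dB

At s = jω = j3:
quadratic: (j3)² + 9.8·j3 + 100 = 91 + j29.4 → |·| ≈ 95.631, ∠ ≈ 17.90°
|L| = 1000 / 95.631 ≈ 10.457
Gain = 20 log₁₀(10.457) ≈ 20.39 dB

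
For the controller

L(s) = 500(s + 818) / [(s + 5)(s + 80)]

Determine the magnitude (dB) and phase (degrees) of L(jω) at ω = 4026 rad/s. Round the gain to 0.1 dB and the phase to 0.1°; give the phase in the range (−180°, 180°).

-17.9 dB, -100.3°

At s = jω = j4026:
zero (s+818): 818 + j4026 → |·| = √(818²+4026²) = √16877800 ≈ 4108.3, ∠ = arctan(4026/818) ≈ 78.52°
pole (s+5): 5 + j4026 → |·| = √(5²+4026²) = √16208701 ≈ 4026, ∠ = arctan(4026/5) ≈ 89.93°
pole (s+80): 80 + j4026 → |·| = √(80²+4026²) = √16215076 ≈ 4026.8, ∠ = arctan(4026/80) ≈ 88.86°
|L| = 500 · 4108.3 / 1.6212e+07 ≈ 0.12671
Gain = 20 log₁₀(0.12671) ≈ -17.94 dB
∠L = 78.52° − 178.79° = -100.27°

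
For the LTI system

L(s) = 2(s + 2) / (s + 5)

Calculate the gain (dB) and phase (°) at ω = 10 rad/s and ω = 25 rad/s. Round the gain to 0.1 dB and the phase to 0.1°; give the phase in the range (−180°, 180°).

ω = 10: 5.2 dB, 15.3°; ω = 25: 5.9 dB, 6.7°

At s = jω = j10:
zero (s+2): 2 + j10 → |·| = √(2²+10²) = √104 ≈ 10.198, ∠ = arctan(10/2) ≈ 78.69°
pole (s+5): 5 + j10 → |·| = √(5²+10²) = √125 ≈ 11.18, ∠ = arctan(10/5) ≈ 63.43°
|L| = 2 · 10.198 / 11.18 ≈ 1.8243
Gain = 20 log₁₀(1.8243) ≈ 5.22 dB
∠L = 78.69° − 63.43° = 15.26°

At s = jω = j25:
zero (s+2): 2 + j25 → |·| = √(2²+25²) = √629 ≈ 25.08, ∠ = arctan(25/2) ≈ 85.43°
pole (s+5): 5 + j25 → |·| = √(5²+25²) = √650 ≈ 25.495, ∠ = arctan(25/5) ≈ 78.69°
|L| = 2 · 25.08 / 25.495 ≈ 1.9674
Gain = 20 log₁₀(1.9674) ≈ 5.88 dB
∠L = 85.43° − 78.69° = 6.74°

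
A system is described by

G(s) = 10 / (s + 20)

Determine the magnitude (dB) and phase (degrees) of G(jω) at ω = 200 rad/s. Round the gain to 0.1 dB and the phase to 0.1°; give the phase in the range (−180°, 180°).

-26.1 dB, -84.3°

Substitute s = j200:
Numerator: 10 = 10 + j0
Denominator: (j200) + 20 = 20 + j200
|N| = √(10² + 0²) ≈ 10, ∠N ≈ 0.00°
|D| = √(20² + 200²) ≈ 201, ∠D ≈ 84.29°
|G| = 10 / 201 ≈ 0.049751
Gain = 20 log₁₀(0.049751) ≈ -26.06 dB
∠G = 0.00° − 84.29° = -84.29°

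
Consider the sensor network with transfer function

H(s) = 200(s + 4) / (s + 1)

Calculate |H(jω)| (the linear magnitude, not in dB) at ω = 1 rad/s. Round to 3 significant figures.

At s = jω = j1:
zero (s+4): 4 + j1 → |·| = √(4²+1²) = √17 ≈ 4.1231, ∠ = arctan(1/4) ≈ 14.04°
pole (s+1): 1 + j1 → |·| = √(1²+1²) = √2 ≈ 1.4142, ∠ = arctan(1/1) ≈ 45.00°
|H| = 200 · 4.1231 / 1.4142 ≈ 583.1

583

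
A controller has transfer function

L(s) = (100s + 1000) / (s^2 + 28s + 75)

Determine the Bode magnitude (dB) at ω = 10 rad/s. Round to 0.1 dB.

Substitute s = j10:
Numerator: 100(j10) + 1000 = 1000 + j1000
Denominator: (j10)^2 + 28(j10) + 75 = -25 + j280
|N| = √(1000² + 1000²) ≈ 1414.2, ∠N ≈ 45.00°
|D| = √(25² + 280²) ≈ 281.11, ∠D ≈ 95.10°
|L| = 1414.2 / 281.11 ≈ 5.0308
Gain = 20 log₁₀(5.0308) ≈ 14.03 dB

14.0 dB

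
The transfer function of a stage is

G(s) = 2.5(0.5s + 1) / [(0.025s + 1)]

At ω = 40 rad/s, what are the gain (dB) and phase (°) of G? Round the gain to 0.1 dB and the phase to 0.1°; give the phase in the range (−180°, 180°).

31.0 dB, 42.1°

At ω = 40 rad/s:
zero (1 + j40·0.5) = 1 + j20 → |·| ≈ 20.025, ∠ ≈ 87.14°
pole (1 + j40·0.025) = 1 + j1 → |·| ≈ 1.4142, ∠ ≈ 45.00°
|G| = 2.5 · 20.025 / (1.4142) ≈ 35.4
Gain = 20 log₁₀(35.4) ≈ 30.98 dB
∠G = (87.14°) − (45.00°) = 42.14°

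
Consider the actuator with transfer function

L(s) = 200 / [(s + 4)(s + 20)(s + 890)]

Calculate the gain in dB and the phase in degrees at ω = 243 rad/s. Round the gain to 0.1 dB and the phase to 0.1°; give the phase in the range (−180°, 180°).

At s = jω = j243:
pole (s+4): 4 + j243 → |·| = √(4²+243²) = √59065 ≈ 243.03, ∠ = arctan(243/4) ≈ 89.06°
pole (s+20): 20 + j243 → |·| = √(20²+243²) = √59449 ≈ 243.82, ∠ = arctan(243/20) ≈ 85.29°
pole (s+890): 890 + j243 → |·| = √(890²+243²) = √851149 ≈ 922.58, ∠ = arctan(243/890) ≈ 15.27°
|L| = 200 / 5.4668e+07 ≈ 3.6584e-06
Gain = 20 log₁₀(3.6584e-06) ≈ -108.73 dB
∠L = 0.00° − 189.62° = -189.62° ≡ 170.38° (principal value)

-108.7 dB, 170.4°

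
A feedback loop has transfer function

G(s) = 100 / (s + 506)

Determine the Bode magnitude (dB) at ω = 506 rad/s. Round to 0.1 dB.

-17.1 dB

Substitute s = j506:
Numerator: 100 = 100 + j0
Denominator: (j506) + 506 = 506 + j506
|N| = √(100² + 0²) ≈ 100, ∠N ≈ 0.00°
|D| = √(506² + 506²) ≈ 715.59, ∠D ≈ 45.00°
|G| = 100 / 715.59 ≈ 0.13974
Gain = 20 log₁₀(0.13974) ≈ -17.09 dB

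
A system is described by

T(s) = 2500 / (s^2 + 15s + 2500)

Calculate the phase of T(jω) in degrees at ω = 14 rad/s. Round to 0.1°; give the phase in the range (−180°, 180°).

-5.2°

At s = jω = j14:
quadratic: (j14)² + 15·j14 + 2500 = 2304 + j210 → |·| ≈ 2313.6, ∠ ≈ 5.21°
∠T = 0.00° − 5.21° = -5.21°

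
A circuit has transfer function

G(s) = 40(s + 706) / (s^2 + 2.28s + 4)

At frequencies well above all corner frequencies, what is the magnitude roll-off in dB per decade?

-20 dB/decade

Each pole contributes −20 dB/decade at high frequency; each zero contributes +20 dB/decade.
Net: 1 zero(s) − 2 pole(s) → -20 dB/decade.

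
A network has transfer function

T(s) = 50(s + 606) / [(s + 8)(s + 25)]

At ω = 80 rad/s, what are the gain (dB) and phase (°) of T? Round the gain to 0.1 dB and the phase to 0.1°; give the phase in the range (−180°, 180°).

At s = jω = j80:
zero (s+606): 606 + j80 → |·| = √(606²+80²) = √373636 ≈ 611.26, ∠ = arctan(80/606) ≈ 7.52°
pole (s+8): 8 + j80 → |·| = √(8²+80²) = √6464 ≈ 80.399, ∠ = arctan(80/8) ≈ 84.29°
pole (s+25): 25 + j80 → |·| = √(25²+80²) = √7025 ≈ 83.815, ∠ = arctan(80/25) ≈ 72.65°
|T| = 50 · 611.26 / 6738.6 ≈ 4.5355
Gain = 20 log₁₀(4.5355) ≈ 13.13 dB
∠T = 7.52° − 156.94° = -149.42°

13.1 dB, -149.4°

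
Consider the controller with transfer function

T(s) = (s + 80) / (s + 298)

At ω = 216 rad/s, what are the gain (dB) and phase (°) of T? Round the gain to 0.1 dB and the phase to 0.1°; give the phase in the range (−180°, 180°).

Substitute s = j216:
Numerator: (j216) + 80 = 80 + j216
Denominator: (j216) + 298 = 298 + j216
|N| = √(80² + 216²) ≈ 230.34, ∠N ≈ 69.68°
|D| = √(298² + 216²) ≈ 368.05, ∠D ≈ 35.94°
|T| = 230.34 / 368.05 ≈ 0.62584
Gain = 20 log₁₀(0.62584) ≈ -4.07 dB
∠T = 69.68° − 35.94° = 33.74°

-4.1 dB, 33.7°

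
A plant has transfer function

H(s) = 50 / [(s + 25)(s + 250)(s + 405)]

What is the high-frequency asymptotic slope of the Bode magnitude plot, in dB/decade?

-60 dB/decade

Each pole contributes −20 dB/decade at high frequency; each zero contributes +20 dB/decade.
Net: 0 zero(s) − 3 pole(s) → -60 dB/decade.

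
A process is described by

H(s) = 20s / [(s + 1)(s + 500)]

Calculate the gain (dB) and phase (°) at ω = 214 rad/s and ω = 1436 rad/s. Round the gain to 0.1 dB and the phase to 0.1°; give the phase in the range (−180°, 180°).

At s = jω = j214:
zero at origin: s = j214 → |·| = 214, ∠ = 90.00°
pole (s+1): 1 + j214 → |·| = √(1²+214²) = √45797 ≈ 214, ∠ = arctan(214/1) ≈ 89.73°
pole (s+500): 500 + j214 → |·| = √(500²+214²) = √295796 ≈ 543.87, ∠ = arctan(214/500) ≈ 23.17°
|H| = 20 · 214 / 1.1639e+05 ≈ 0.036773
Gain = 20 log₁₀(0.036773) ≈ -28.69 dB
∠H = 90.00° − 112.90° = -22.90°

At s = jω = j1436:
zero at origin: s = j1436 → |·| = 1436, ∠ = 90.00°
pole (s+1): 1 + j1436 → |·| = √(1²+1436²) = √2062097 ≈ 1436, ∠ = arctan(1436/1) ≈ 89.96°
pole (s+500): 500 + j1436 → |·| = √(500²+1436²) = √2312096 ≈ 1520.6, ∠ = arctan(1436/500) ≈ 70.80°
|H| = 20 · 1436 / 2.1836e+06 ≈ 0.013153
Gain = 20 log₁₀(0.013153) ≈ -37.62 dB
∠H = 90.00° − 160.76° = -70.76°

ω = 214: -28.7 dB, -22.9°; ω = 1436: -37.6 dB, -70.8°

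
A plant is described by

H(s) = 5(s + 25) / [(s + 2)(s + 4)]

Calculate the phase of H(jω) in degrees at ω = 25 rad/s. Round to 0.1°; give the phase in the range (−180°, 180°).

-121.3°

At s = jω = j25:
zero (s+25): 25 + j25 → |·| = √(25²+25²) = √1250 ≈ 35.355, ∠ = arctan(25/25) ≈ 45.00°
pole (s+2): 2 + j25 → |·| = √(2²+25²) = √629 ≈ 25.08, ∠ = arctan(25/2) ≈ 85.43°
pole (s+4): 4 + j25 → |·| = √(4²+25²) = √641 ≈ 25.318, ∠ = arctan(25/4) ≈ 80.91°
∠H = 45.00° − 166.34° = -121.34°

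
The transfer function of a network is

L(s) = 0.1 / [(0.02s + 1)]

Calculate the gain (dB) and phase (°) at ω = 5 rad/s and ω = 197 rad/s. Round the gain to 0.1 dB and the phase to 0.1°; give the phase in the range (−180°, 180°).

ω = 5: -20.0 dB, -5.7°; ω = 197: -32.2 dB, -75.8°

At ω = 5 rad/s:
pole (1 + j5·0.02) = 1 + j0.1 → |·| ≈ 1.005, ∠ ≈ 5.71°
|L| = 0.1 · 1 / (1.005) ≈ 0.099502
Gain = 20 log₁₀(0.099502) ≈ -20.04 dB
∠L = (0°) − (5.71°) = -5.71°

At ω = 197 rad/s:
pole (1 + j197·0.02) = 1 + j3.94 → |·| ≈ 4.0649, ∠ ≈ 75.76°
|L| = 0.1 · 1 / (4.0649) ≈ 0.024601
Gain = 20 log₁₀(0.024601) ≈ -32.18 dB
∠L = (0°) − (75.76°) = -75.76°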